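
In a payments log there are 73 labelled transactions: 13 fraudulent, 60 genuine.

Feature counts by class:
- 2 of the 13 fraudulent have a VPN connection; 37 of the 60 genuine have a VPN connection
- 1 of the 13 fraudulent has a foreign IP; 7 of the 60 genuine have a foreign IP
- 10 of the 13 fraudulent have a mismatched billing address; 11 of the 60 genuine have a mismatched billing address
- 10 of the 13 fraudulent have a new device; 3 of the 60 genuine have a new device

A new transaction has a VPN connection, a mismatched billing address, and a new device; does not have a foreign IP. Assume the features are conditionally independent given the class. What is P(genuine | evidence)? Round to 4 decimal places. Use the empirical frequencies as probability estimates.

0.2152

fraudulent: (13/73) × (2/13) × (12/13) × (10/13) × (10/13) ≈ 0.0149644
genuine: (60/73) × (37/60) × (53/60) × (11/60) × (3/60) ≈ 0.00410407
P(genuine | x) = 0.00410407 / 0.01906847 ≈ 0.2152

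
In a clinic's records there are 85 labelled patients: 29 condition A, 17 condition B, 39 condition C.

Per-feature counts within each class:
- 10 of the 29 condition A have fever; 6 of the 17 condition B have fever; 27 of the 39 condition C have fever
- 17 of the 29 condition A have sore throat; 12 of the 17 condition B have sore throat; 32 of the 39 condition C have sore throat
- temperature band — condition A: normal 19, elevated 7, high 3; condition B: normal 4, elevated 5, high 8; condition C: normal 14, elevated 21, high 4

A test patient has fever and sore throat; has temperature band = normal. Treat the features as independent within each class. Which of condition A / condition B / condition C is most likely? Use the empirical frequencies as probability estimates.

condition A: (29/85) × (10/29) × (17/29) × (19/29) ≈ 0.0451843
condition B: (17/85) × (6/17) × (12/17) × (4/17) ≈ 0.011724
condition C: (39/85) × (27/39) × (32/39) × (14/39) ≈ 0.0935607
Highest score → condition C.

condition C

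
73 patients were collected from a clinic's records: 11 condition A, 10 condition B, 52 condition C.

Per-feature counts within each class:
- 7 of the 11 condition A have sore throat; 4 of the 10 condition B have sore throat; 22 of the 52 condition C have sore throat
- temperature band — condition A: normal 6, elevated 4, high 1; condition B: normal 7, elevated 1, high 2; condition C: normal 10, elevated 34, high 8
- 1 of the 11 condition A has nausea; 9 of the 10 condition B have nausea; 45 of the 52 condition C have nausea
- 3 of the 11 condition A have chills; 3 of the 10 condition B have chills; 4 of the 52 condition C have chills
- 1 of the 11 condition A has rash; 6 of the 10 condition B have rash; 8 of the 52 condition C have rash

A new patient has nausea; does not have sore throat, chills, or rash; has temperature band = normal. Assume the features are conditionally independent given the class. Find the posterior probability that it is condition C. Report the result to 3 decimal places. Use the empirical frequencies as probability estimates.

condition A: (11/73) × (4/11) × (6/11) × (1/11) × (8/11) × (10/11) ≈ 0.00179642
condition B: (10/73) × (6/10) × (7/10) × (9/10) × (7/10) × (4/10) ≈ 0.0144986
condition C: (52/73) × (30/52) × (10/52) × (45/52) × (48/52) × (44/52) ≈ 0.0534185
P(condition C | x) = 0.0534185 / 0.06971352 ≈ 0.766

0.766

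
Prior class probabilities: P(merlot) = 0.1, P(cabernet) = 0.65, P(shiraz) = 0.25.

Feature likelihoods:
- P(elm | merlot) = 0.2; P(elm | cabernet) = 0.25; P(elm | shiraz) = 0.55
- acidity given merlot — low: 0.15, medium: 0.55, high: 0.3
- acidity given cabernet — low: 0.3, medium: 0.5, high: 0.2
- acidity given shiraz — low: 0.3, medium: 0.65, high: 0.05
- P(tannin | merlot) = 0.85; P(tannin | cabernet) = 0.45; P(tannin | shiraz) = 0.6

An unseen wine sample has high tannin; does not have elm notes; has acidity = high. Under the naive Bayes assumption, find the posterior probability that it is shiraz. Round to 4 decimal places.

merlot: 0.1 × (1−0.2) × 0.3 × 0.85 = 0.0204
cabernet: 0.65 × (1−0.25) × 0.2 × 0.45 = 0.043875
shiraz: 0.25 × (1−0.55) × 0.05 × 0.6 = 0.003375
P(shiraz | x) = 0.003375 / 0.06765 ≈ 0.0499

0.0499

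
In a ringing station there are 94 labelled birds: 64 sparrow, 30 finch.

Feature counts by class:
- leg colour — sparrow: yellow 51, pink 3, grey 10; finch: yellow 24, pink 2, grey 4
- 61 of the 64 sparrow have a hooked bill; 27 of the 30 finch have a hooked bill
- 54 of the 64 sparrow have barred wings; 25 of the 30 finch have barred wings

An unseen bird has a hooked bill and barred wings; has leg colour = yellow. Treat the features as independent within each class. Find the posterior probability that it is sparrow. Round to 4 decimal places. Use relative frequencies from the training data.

sparrow: (64/94) × (51/64) × (61/64) × (54/64) ≈ 0.436321
finch: (30/94) × (24/30) × (27/30) × (25/30) ≈ 0.191489
P(sparrow | x) = 0.436321 / 0.62781 ≈ 0.6950

0.6950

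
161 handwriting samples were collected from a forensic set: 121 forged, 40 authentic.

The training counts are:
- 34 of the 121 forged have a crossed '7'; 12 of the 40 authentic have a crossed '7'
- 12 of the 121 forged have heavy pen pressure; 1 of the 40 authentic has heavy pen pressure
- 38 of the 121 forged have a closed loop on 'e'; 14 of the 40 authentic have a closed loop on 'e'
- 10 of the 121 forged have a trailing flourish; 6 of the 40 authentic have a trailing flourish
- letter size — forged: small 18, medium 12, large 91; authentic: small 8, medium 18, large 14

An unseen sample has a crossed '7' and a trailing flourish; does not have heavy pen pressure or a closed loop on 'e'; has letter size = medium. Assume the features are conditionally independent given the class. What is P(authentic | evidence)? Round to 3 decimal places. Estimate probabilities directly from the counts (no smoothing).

0.749

forged: (121/161) × (34/121) × (109/121) × (83/121) × (10/121) × (12/121) ≈ 0.00106954
authentic: (40/161) × (12/40) × (39/40) × (26/40) × (6/40) × (18/40) ≈ 0.00318843
P(authentic | x) = 0.00318843 / 0.00425797 ≈ 0.749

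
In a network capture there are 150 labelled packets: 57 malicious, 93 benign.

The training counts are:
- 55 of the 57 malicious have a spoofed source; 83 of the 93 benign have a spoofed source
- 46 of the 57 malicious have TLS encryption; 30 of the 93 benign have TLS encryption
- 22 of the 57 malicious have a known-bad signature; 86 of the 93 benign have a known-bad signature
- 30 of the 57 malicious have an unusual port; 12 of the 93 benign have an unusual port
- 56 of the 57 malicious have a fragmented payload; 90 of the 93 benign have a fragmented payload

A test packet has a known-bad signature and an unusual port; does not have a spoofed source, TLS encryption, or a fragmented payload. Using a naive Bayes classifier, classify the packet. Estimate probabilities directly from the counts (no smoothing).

benign

malicious: (57/150) × (2/57) × (11/57) × (22/57) × (30/57) × (1/57) ≈ 0.00000917014
benign: (93/150) × (10/93) × (63/93) × (86/93) × (12/93) × (3/93) ≈ 0.000173827
Highest score → benign.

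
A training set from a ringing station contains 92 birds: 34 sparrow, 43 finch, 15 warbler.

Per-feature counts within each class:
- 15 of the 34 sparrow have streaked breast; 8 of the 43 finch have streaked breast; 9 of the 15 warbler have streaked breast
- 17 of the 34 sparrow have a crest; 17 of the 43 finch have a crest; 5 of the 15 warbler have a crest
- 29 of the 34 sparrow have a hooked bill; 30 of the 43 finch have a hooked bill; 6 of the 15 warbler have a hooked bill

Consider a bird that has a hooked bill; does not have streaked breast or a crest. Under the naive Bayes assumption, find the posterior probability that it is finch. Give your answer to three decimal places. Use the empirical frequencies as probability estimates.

0.603

sparrow: (34/92) × (19/34) × (17/34) × (29/34) ≈ 0.0880754
finch: (43/92) × (35/43) × (26/43) × (30/43) ≈ 0.160486
warbler: (15/92) × (6/15) × (10/15) × (6/15) ≈ 0.0173913
P(finch | x) = 0.160486 / 0.2659527 ≈ 0.603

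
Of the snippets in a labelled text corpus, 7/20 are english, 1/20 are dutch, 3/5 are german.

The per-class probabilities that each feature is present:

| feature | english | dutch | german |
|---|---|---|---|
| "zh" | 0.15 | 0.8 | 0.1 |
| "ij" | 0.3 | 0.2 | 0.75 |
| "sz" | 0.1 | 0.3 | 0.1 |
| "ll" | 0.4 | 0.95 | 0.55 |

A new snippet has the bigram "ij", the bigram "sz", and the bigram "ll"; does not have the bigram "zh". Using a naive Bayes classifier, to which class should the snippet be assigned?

german

english: 0.35 × (1−0.15) × 0.3 × 0.1 × 0.4 = 0.00357
dutch: 0.05 × (1−0.8) × 0.2 × 0.3 × 0.95 = 0.00057
german: 0.6 × (1−0.1) × 0.75 × 0.1 × 0.55 = 0.022275
Highest score → german.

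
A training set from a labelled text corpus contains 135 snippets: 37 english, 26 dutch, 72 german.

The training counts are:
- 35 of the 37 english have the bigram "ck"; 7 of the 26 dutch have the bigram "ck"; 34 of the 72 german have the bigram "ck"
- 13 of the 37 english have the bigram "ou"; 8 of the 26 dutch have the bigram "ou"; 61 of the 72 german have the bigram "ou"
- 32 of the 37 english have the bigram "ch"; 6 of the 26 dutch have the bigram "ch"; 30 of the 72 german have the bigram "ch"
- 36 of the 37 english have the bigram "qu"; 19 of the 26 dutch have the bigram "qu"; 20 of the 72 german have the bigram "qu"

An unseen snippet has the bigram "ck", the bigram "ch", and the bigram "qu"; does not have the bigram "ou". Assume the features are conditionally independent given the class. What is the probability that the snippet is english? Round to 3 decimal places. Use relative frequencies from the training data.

english: (37/135) × (35/37) × (24/37) × (32/37) × (36/37) ≈ 0.141512
dutch: (26/135) × (7/26) × (18/26) × (6/26) × (19/26) ≈ 0.00605371
german: (72/135) × (34/72) × (11/72) × (30/72) × (20/72) ≈ 0.0044534
P(english | x) = 0.141512 / 0.15201911 ≈ 0.931

0.931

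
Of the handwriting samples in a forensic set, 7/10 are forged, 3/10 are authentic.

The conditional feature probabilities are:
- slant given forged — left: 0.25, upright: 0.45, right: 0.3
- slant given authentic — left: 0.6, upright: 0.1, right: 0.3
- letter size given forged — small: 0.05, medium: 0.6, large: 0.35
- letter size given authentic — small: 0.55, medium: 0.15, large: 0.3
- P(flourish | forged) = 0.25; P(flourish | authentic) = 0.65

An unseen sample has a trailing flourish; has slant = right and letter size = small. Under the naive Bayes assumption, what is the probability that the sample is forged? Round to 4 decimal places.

forged: 0.7 × 0.3 × 0.05 × 0.25 = 0.002625
authentic: 0.3 × 0.3 × 0.55 × 0.65 = 0.032175
P(forged | x) = 0.002625 / 0.0348 ≈ 0.0754

0.0754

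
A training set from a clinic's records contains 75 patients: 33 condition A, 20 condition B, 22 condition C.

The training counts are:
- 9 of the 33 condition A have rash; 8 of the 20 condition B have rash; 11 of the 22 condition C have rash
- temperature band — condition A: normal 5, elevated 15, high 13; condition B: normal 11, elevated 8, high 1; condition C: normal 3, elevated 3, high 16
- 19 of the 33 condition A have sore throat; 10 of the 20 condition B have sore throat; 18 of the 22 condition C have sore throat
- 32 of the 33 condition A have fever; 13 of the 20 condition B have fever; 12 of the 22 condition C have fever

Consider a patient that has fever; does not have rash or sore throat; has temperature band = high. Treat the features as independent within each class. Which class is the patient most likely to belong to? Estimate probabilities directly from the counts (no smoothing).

condition A: (33/75) × (24/33) × (13/33) × (14/33) × (32/33) ≈ 0.0518596
condition B: (20/75) × (12/20) × (1/20) × (10/20) × (13/20) = 0.0026
condition C: (22/75) × (11/22) × (16/22) × (4/22) × (12/22) ≈ 0.0105785
Highest score → condition A.

condition A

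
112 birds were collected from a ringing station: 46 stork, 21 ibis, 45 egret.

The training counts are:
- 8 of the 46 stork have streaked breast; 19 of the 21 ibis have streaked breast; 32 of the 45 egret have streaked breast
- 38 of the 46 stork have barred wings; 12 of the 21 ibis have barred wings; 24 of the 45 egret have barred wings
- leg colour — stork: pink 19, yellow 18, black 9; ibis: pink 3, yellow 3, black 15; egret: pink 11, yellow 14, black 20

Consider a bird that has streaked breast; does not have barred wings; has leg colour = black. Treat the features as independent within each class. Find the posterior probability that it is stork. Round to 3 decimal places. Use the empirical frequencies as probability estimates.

0.021

stork: (46/112) × (8/46) × (8/46) × (9/46) ≈ 0.00243046
ibis: (21/112) × (19/21) × (9/21) × (15/21) ≈ 0.0519315
egret: (45/112) × (32/45) × (21/45) × (20/45) ≈ 0.0592593
P(stork | x) = 0.00243046 / 0.11362126 ≈ 0.021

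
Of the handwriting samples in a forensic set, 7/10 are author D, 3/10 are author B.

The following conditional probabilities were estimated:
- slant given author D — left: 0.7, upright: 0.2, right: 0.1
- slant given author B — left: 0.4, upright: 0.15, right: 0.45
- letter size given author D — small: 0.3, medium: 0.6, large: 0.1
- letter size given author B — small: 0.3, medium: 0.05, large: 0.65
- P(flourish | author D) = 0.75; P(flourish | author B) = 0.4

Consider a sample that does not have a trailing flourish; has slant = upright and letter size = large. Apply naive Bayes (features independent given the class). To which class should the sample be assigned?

author D: 0.7 × 0.2 × 0.1 × (1−0.75) = 0.0035
author B: 0.3 × 0.15 × 0.65 × (1−0.4) = 0.01755
Highest score → author B.

author B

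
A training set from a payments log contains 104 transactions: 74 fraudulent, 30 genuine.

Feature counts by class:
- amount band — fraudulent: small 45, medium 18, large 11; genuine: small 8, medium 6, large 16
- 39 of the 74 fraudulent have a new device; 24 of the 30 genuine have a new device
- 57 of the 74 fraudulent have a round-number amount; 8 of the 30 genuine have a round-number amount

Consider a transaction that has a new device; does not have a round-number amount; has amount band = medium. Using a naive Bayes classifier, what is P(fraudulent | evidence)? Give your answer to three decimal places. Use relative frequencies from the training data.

0.382

fraudulent: (74/104) × (18/74) × (39/74) × (17/74) ≈ 0.0209551
genuine: (30/104) × (6/30) × (24/30) × (22/30) ≈ 0.0338462
P(fraudulent | x) = 0.0209551 / 0.0548013 ≈ 0.382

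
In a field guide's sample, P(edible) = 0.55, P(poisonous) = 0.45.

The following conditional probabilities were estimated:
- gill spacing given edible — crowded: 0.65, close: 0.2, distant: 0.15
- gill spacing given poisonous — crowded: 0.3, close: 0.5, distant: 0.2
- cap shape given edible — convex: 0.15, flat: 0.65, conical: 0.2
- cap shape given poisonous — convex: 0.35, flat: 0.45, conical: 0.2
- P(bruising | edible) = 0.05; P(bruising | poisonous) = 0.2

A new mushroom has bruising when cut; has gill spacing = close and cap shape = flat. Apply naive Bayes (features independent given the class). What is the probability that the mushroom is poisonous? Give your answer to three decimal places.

0.850

edible: 0.55 × 0.2 × 0.65 × 0.05 = 0.003575
poisonous: 0.45 × 0.5 × 0.45 × 0.2 = 0.02025
P(poisonous | x) = 0.02025 / 0.023825 ≈ 0.850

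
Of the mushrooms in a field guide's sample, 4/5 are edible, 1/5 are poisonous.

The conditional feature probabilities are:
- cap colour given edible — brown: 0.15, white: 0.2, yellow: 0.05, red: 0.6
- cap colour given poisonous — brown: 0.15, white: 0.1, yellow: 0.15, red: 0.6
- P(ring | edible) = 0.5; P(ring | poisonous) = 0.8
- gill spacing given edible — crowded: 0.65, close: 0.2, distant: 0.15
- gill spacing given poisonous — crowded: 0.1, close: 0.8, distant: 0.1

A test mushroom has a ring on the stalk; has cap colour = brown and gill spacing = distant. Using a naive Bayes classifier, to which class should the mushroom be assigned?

edible

edible: 0.8 × 0.15 × 0.5 × 0.15 = 0.009
poisonous: 0.2 × 0.15 × 0.8 × 0.1 = 0.0024
Highest score → edible.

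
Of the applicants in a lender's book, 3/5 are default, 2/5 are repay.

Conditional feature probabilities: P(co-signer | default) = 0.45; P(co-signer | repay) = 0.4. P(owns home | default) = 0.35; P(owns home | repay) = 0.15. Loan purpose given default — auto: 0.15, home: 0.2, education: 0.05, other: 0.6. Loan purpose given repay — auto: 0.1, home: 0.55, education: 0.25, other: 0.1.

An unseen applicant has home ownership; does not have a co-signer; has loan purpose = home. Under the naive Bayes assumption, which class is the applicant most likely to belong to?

default: 0.6 × (1−0.45) × 0.35 × 0.2 = 0.0231
repay: 0.4 × (1−0.4) × 0.15 × 0.55 = 0.0198
Highest score → default.

default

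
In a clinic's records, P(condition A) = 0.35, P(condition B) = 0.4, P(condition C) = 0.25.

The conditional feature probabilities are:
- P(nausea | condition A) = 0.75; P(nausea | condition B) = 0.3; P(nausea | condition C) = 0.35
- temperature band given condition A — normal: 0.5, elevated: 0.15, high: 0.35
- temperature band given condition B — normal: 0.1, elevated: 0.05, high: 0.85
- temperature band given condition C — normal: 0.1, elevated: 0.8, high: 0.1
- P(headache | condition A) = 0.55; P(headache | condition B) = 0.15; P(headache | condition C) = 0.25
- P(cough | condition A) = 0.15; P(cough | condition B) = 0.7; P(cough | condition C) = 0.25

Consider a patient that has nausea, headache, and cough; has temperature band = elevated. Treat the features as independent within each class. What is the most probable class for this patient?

condition C

condition A: 0.35 × 0.75 × 0.15 × 0.55 × 0.15 = 0.0032484375
condition B: 0.4 × 0.3 × 0.05 × 0.15 × 0.7 = 0.00063
condition C: 0.25 × 0.35 × 0.8 × 0.25 × 0.25 = 0.004375
Highest score → condition C.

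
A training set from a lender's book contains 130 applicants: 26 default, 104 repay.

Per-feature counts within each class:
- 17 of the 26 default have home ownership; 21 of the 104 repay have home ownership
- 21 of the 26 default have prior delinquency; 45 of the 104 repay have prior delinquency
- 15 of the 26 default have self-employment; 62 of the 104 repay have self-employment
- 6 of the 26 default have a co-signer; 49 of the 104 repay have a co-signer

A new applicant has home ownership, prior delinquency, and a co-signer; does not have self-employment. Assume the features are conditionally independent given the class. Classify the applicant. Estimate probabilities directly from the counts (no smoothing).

repay

default: (26/130) × (17/26) × (21/26) × (11/26) × (6/26) ≈ 0.0103121
repay: (104/130) × (21/104) × (45/104) × (42/104) × (49/104) ≈ 0.0132995
Highest score → repay.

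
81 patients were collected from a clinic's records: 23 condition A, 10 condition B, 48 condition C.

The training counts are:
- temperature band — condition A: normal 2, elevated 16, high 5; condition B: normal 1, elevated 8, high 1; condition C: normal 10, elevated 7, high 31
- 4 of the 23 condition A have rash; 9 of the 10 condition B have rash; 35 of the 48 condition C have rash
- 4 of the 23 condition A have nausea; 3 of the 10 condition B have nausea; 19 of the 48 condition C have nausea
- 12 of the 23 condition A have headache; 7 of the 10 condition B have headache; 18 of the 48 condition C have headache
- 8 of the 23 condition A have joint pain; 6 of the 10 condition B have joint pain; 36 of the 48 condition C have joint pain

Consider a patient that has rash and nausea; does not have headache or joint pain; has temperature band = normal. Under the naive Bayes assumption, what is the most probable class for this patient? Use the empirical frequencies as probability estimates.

condition C

condition A: (23/81) × (2/23) × (4/23) × (4/23) × (11/23) × (15/23) ≈ 0.000232937
condition B: (10/81) × (1/10) × (9/10) × (3/10) × (3/10) × (4/10) = 0.0004
condition C: (48/81) × (10/48) × (35/48) × (19/48) × (30/48) × (12/48) ≈ 0.00556768
Highest score → condition C.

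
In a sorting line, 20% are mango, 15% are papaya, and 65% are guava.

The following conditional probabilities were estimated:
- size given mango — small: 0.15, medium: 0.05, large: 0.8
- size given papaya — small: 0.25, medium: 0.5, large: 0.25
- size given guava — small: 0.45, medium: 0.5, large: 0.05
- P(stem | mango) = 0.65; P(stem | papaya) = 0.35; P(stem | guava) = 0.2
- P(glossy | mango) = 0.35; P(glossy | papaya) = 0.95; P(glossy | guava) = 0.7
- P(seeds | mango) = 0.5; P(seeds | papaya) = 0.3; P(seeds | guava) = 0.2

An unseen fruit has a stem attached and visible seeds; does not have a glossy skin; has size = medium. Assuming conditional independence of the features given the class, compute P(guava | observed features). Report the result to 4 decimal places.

mango: 0.2 × 0.05 × 0.65 × (1−0.35) × 0.5 = 0.0021125
papaya: 0.15 × 0.5 × 0.35 × (1−0.95) × 0.3 = 0.00039375
guava: 0.65 × 0.5 × 0.2 × (1−0.7) × 0.2 = 0.0039
P(guava | x) = 0.0039 / 0.00640625 ≈ 0.6088

0.6088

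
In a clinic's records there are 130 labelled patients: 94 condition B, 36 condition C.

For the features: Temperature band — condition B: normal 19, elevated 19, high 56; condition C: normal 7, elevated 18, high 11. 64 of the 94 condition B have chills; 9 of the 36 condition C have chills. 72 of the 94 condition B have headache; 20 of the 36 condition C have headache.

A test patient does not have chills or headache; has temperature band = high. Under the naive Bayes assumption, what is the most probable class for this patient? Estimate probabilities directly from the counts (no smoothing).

condition B

condition B: (94/130) × (56/94) × (30/94) × (22/94) ≈ 0.0321761
condition C: (36/130) × (11/36) × (27/36) × (16/36) ≈ 0.0282051
Highest score → condition B.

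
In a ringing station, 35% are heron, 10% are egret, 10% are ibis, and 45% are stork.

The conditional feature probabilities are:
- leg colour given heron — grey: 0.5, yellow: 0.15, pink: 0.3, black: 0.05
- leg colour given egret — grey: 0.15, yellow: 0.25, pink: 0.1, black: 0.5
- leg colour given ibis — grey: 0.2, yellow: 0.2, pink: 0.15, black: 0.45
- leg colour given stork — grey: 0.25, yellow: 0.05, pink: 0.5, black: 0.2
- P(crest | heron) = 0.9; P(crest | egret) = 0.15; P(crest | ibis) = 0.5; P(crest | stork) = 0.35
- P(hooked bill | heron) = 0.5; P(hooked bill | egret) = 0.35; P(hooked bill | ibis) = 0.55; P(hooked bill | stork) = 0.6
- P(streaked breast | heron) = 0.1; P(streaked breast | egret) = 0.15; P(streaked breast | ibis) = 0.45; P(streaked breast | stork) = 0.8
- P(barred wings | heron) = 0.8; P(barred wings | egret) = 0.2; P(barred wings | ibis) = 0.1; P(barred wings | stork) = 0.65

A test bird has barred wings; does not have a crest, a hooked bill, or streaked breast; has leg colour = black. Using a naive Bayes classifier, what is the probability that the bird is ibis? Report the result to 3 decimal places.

0.062

heron: 0.35 × 0.05 × (1−0.9) × (1−0.5) × (1−0.1) × 0.8 = 0.00063
egret: 0.1 × 0.5 × (1−0.15) × (1−0.35) × (1−0.15) × 0.2 = 0.00469625
ibis: 0.1 × 0.45 × (1−0.5) × (1−0.55) × (1−0.45) × 0.1 = 0.000556875
stork: 0.45 × 0.2 × (1−0.35) × (1−0.6) × (1−0.8) × 0.65 = 0.003042
P(ibis | x) = 0.000556875 / 0.008925125 ≈ 0.062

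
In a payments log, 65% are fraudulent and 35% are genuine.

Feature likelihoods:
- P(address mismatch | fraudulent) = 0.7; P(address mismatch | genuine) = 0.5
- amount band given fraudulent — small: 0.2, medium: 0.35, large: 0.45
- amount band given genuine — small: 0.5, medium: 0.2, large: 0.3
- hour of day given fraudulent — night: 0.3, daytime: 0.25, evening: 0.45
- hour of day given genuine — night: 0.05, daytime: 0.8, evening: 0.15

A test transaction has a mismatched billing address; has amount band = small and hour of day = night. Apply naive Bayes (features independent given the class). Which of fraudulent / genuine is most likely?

fraudulent: 0.65 × 0.7 × 0.2 × 0.3 = 0.0273
genuine: 0.35 × 0.5 × 0.5 × 0.05 = 0.004375
Highest score → fraudulent.

fraudulent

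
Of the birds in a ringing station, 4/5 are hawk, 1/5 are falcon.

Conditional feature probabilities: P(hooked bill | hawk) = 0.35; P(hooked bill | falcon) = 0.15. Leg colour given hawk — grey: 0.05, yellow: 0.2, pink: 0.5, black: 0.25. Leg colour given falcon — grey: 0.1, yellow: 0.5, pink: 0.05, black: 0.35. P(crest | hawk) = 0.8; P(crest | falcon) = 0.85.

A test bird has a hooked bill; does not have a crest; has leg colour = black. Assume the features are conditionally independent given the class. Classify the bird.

hawk: 0.8 × 0.35 × 0.25 × (1−0.8) = 0.014
falcon: 0.2 × 0.15 × 0.35 × (1−0.85) = 0.001575
Highest score → hawk.

hawk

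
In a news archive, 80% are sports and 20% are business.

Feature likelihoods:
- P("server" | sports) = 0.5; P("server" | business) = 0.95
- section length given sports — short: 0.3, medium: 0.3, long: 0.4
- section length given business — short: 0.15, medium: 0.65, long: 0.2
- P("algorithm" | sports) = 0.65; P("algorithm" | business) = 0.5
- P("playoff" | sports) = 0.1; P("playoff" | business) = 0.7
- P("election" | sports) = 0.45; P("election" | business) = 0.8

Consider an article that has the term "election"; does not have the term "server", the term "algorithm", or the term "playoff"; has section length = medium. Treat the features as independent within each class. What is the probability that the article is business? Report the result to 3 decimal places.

0.044

sports: 0.8 × (1−0.5) × 0.3 × (1−0.65) × (1−0.1) × 0.45 = 0.01701
business: 0.2 × (1−0.95) × 0.65 × (1−0.5) × (1−0.7) × 0.8 = 0.00078
P(business | x) = 0.00078 / 0.01779 ≈ 0.044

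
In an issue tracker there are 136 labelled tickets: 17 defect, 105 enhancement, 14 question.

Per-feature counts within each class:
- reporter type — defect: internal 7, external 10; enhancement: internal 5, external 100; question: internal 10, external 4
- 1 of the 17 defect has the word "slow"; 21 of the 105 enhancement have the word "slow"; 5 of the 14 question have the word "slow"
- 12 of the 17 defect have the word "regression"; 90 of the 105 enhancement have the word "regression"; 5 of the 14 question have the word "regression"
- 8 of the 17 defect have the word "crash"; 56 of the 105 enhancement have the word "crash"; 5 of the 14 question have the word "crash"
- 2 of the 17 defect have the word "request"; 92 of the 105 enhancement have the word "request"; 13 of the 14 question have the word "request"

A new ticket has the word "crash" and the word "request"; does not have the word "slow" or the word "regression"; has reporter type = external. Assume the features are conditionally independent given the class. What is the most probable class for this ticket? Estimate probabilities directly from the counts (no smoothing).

enhancement

defect: (17/136) × (10/17) × (16/17) × (5/17) × (8/17) × (2/17) ≈ 0.00112687
enhancement: (105/136) × (100/105) × (84/105) × (15/105) × (56/105) × (92/105) ≈ 0.039269
question: (14/136) × (4/14) × (9/14) × (9/14) × (5/14) × (13/14) ≈ 0.00403095
Highest score → enhancement.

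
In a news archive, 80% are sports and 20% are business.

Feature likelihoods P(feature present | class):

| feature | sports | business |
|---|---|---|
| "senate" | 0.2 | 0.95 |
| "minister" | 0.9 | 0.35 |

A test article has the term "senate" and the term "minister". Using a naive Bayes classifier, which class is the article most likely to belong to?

sports: 0.8 × 0.2 × 0.9 = 0.144
business: 0.2 × 0.95 × 0.35 = 0.0665
Highest score → sports.

sports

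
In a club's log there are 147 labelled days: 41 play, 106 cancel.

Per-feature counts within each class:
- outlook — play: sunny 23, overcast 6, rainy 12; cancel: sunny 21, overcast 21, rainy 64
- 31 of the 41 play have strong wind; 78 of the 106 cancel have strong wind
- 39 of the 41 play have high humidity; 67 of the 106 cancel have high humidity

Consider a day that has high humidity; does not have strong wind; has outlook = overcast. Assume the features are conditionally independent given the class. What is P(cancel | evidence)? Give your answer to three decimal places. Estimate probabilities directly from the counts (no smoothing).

play: (41/147) × (6/41) × (10/41) × (39/41) ≈ 0.00946958
cancel: (106/147) × (21/106) × (28/106) × (67/106) ≈ 0.0238519
P(cancel | x) = 0.0238519 / 0.03332148 ≈ 0.716

0.716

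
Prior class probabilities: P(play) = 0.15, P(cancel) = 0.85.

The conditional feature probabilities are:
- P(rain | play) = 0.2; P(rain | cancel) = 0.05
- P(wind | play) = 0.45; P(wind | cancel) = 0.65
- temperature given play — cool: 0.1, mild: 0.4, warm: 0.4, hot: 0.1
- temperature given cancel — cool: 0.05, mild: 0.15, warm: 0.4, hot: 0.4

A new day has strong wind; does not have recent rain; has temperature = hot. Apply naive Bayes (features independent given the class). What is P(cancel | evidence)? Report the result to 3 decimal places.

0.975

play: 0.15 × (1−0.2) × 0.45 × 0.1 = 0.0054
cancel: 0.85 × (1−0.05) × 0.65 × 0.4 = 0.20995
P(cancel | x) = 0.20995 / 0.21535 ≈ 0.975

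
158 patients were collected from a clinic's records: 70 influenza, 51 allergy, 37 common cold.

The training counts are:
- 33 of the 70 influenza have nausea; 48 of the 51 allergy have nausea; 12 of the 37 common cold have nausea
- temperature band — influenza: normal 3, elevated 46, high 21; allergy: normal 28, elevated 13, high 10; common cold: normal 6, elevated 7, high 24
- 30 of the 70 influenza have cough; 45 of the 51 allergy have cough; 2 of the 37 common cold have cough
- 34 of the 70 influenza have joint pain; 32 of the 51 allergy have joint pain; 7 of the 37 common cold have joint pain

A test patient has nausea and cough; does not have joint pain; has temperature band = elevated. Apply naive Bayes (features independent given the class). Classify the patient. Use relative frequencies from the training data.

influenza

influenza: (70/158) × (33/70) × (46/70) × (30/70) × (36/70) ≈ 0.0302513
allergy: (51/158) × (48/51) × (13/51) × (45/51) × (19/51) ≈ 0.0254556
common cold: (37/158) × (12/37) × (7/37) × (2/37) × (30/37) ≈ 0.00062975
Highest score → influenza.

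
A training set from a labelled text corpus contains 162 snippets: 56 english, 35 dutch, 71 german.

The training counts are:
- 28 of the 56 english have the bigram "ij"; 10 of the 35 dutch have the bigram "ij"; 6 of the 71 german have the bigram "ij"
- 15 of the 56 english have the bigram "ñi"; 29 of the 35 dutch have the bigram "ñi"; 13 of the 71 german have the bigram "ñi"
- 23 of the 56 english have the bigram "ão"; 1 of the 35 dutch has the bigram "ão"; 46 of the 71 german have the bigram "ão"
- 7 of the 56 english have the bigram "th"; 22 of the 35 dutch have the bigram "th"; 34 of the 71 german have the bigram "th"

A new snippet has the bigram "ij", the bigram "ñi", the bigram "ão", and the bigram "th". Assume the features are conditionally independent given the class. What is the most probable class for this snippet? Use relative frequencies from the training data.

english: (56/162) × (28/56) × (15/56) × (23/56) × (7/56) ≈ 0.00237682
dutch: (35/162) × (10/35) × (29/35) × (1/35) × (22/35) ≈ 0.000918547
german: (71/162) × (6/71) × (13/71) × (46/71) × (34/71) ≈ 0.00210398
Highest score → english.

english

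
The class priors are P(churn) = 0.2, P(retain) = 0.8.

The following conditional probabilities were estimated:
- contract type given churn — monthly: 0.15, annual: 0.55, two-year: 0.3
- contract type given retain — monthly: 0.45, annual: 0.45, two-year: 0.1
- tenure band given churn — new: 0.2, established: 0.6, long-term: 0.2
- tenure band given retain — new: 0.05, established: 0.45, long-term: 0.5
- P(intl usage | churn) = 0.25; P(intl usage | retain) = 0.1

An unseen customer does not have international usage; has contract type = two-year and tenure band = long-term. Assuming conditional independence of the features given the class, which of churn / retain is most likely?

churn: 0.2 × 0.3 × 0.2 × (1−0.25) = 0.009
retain: 0.8 × 0.1 × 0.5 × (1−0.1) = 0.036
Highest score → retain.

retain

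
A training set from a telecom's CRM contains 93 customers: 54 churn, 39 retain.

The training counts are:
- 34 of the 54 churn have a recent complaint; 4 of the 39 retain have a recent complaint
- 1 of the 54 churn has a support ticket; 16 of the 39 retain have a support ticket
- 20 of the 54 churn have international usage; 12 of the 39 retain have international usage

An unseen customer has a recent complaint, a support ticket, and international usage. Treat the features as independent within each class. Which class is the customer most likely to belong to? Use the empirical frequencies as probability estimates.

retain

churn: (54/93) × (34/54) × (1/54) × (20/54) ≈ 0.00250749
retain: (39/93) × (4/39) × (16/39) × (12/39) ≈ 0.00542937
Highest score → retain.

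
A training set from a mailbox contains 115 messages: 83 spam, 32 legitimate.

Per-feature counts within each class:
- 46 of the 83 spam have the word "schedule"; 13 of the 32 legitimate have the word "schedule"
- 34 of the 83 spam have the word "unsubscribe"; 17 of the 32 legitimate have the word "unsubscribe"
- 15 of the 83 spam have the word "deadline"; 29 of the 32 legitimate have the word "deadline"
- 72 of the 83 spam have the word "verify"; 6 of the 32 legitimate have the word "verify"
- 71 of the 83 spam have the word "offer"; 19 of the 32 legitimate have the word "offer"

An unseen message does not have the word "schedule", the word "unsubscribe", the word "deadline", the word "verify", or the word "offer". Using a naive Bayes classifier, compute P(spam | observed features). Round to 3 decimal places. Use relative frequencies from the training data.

0.554

spam: (83/115) × (37/83) × (49/83) × (68/83) × (11/83) × (12/83) ≈ 0.00298174
legitimate: (32/115) × (19/32) × (15/32) × (3/32) × (26/32) × (13/32) ≈ 0.00239654
P(spam | x) = 0.00298174 / 0.00537828 ≈ 0.554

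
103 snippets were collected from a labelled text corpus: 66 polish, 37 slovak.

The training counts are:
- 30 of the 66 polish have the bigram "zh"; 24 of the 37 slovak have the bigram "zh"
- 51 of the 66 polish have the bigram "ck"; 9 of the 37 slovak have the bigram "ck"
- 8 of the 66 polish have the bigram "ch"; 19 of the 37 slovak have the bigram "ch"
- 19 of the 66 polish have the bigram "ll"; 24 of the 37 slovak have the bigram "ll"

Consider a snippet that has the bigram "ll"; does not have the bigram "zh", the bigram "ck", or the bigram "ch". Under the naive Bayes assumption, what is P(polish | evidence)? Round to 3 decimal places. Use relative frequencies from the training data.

polish: (66/103) × (36/66) × (15/66) × (58/66) × (19/66) ≈ 0.0200958
slovak: (37/103) × (13/37) × (28/37) × (18/37) × (24/37) ≈ 0.03014
P(polish | x) = 0.0200958 / 0.0502358 ≈ 0.400

0.400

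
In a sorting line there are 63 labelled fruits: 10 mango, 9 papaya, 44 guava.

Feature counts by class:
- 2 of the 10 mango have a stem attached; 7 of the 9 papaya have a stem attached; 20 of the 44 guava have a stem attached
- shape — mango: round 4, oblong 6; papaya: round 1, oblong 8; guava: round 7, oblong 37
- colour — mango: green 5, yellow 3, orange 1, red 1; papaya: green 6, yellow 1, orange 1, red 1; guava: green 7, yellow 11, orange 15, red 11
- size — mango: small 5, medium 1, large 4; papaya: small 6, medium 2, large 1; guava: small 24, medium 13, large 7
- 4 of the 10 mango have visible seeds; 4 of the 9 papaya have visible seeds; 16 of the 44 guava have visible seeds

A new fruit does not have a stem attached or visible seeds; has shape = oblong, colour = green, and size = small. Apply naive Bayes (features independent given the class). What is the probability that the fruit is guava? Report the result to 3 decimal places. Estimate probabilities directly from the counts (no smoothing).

0.490

mango: (10/63) × (8/10) × (6/10) × (5/10) × (5/10) × (6/10) ≈ 0.0114286
papaya: (9/63) × (2/9) × (8/9) × (6/9) × (6/9) × (5/9) ≈ 0.00696758
guava: (44/63) × (24/44) × (37/44) × (7/44) × (24/44) × (28/44) ≈ 0.01769
P(guava | x) = 0.01769 / 0.03608618 ≈ 0.490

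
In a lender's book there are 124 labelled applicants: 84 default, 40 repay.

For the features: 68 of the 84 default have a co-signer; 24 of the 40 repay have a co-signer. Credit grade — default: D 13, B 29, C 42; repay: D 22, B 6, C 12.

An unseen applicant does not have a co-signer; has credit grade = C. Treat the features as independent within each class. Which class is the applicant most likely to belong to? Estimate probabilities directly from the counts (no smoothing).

default

default: (84/124) × (16/84) × (42/84) ≈ 0.0645161
repay: (40/124) × (16/40) × (12/40) ≈ 0.0387097
Highest score → default.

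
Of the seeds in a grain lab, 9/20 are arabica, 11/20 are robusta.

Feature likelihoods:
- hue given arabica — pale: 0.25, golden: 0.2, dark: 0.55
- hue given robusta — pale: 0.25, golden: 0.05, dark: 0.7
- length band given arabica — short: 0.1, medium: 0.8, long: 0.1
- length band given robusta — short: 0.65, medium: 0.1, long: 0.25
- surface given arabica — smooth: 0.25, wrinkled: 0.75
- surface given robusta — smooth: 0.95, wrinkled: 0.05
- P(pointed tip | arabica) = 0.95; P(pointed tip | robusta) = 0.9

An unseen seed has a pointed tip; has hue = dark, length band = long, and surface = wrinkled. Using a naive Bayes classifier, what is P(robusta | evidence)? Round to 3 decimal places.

0.197

arabica: 0.45 × 0.55 × 0.1 × 0.75 × 0.95 = 0.017634375
robusta: 0.55 × 0.7 × 0.25 × 0.05 × 0.9 = 0.00433125
P(robusta | x) = 0.00433125 / 0.021965625 ≈ 0.197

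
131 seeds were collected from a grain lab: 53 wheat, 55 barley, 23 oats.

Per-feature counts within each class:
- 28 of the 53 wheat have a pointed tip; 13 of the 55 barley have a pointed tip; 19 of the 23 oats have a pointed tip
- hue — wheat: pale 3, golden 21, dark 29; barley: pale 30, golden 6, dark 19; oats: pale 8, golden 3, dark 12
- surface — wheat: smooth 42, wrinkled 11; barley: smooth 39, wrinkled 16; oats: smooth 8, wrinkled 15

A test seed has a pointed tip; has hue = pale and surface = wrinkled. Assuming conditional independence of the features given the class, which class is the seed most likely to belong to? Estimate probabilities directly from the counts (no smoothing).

oats

wheat: (53/131) × (28/53) × (3/53) × (11/53) ≈ 0.00251101
barley: (55/131) × (13/55) × (30/55) × (16/55) ≈ 0.0157466
oats: (23/131) × (19/23) × (8/23) × (15/23) ≈ 0.0329009
Highest score → oats.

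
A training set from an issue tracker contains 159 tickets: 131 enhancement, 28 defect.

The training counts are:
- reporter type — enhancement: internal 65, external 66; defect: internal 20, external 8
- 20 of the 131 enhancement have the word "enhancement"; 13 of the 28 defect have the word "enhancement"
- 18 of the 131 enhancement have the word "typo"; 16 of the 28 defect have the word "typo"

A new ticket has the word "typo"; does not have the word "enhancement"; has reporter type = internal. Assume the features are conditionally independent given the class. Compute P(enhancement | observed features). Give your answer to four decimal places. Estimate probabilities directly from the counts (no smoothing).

enhancement: (131/159) × (65/131) × (111/131) × (18/131) ≈ 0.0475959
defect: (28/159) × (20/28) × (15/28) × (16/28) ≈ 0.038506
P(enhancement | x) = 0.0475959 / 0.0861019 ≈ 0.5528

0.5528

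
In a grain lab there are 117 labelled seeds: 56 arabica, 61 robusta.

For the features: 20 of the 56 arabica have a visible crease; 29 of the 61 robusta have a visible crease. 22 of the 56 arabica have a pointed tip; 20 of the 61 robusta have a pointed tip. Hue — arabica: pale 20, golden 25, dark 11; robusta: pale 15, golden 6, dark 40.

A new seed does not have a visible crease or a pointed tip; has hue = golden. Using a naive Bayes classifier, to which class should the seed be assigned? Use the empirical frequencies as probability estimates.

arabica: (56/117) × (36/56) × (34/56) × (25/56) ≈ 0.0833987
robusta: (61/117) × (32/61) × (41/61) × (6/61) ≈ 0.0180817
Highest score → arabica.

arabica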